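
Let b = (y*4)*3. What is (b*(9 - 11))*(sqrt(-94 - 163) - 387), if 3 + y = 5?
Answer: 18576 - 48*I*sqrt(257) ≈ 18576.0 - 769.5*I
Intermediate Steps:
y = 2 (y = -3 + 5 = 2)
b = 24 (b = (2*4)*3 = 8*3 = 24)
(b*(9 - 11))*(sqrt(-94 - 163) - 387) = (24*(9 - 11))*(sqrt(-94 - 163) - 387) = (24*(-2))*(sqrt(-257) - 387) = -48*(I*sqrt(257) - 387) = -48*(-387 + I*sqrt(257)) = 18576 - 48*I*sqrt(257)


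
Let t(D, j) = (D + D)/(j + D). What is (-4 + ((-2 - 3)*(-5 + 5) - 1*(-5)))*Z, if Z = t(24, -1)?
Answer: 48/23 ≈ 2.0870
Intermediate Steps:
t(D, j) = 2*D/(D + j) (t(D, j) = (2*D)/(D + j) = 2*D/(D + j))
Z = 48/23 (Z = 2*24/(24 - 1) = 2*24/23 = 2*24*(1/23) = 48/23 ≈ 2.0870)
(-4 + ((-2 - 3)*(-5 + 5) - 1*(-5)))*Z = (-4 + ((-2 - 3)*(-5 + 5) - 1*(-5)))*(48/23) = (-4 + (-5*0 + 5))*(48/23) = (-4 + (0 + 5))*(48/23) = (-4 + 5)*(48/23) = 1*(48/23) = 48/23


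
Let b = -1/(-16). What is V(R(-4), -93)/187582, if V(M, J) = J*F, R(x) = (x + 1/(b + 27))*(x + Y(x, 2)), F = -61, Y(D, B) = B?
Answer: 5673/187582 ≈ 0.030243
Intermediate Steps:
b = 1/16 (b = -1*(-1/16) = 1/16 ≈ 0.062500)
R(x) = (2 + x)*(16/433 + x) (R(x) = (x + 1/(1/16 + 27))*(x + 2) = (x + 1/(433/16))*(2 + x) = (x + 16/433)*(2 + x) = (16/433 + x)*(2 + x) = (2 + x)*(16/433 + x))
V(M, J) = -61*J (V(M, J) = J*(-61) = -61*J)
V(R(-4), -93)/187582 = -61*(-93)/187582 = 5673*(1/187582) = 5673/187582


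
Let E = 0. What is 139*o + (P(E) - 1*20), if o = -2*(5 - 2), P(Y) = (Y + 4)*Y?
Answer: -854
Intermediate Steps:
P(Y) = Y*(4 + Y) (P(Y) = (4 + Y)*Y = Y*(4 + Y))
o = -6 (o = -2*3 = -6)
139*o + (P(E) - 1*20) = 139*(-6) + (0*(4 + 0) - 1*20) = -834 + (0*4 - 20) = -834 + (0 - 20) = -834 - 20 = -854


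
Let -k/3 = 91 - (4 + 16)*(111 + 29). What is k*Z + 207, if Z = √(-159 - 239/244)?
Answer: 207 + 8127*I*√2381135/122 ≈ 207.0 + 1.0279e+5*I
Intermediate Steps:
Z = I*√2381135/122 (Z = √(-159 - 239*1/244) = √(-159 - 239/244) = √(-39035/244) = I*√2381135/122 ≈ 12.648*I)
k = 8127 (k = -3*(91 - (4 + 16)*(111 + 29)) = -3*(91 - 20*140) = -3*(91 - 1*2800) = -3*(91 - 2800) = -3*(-2709) = 8127)
k*Z + 207 = 8127*(I*√2381135/122) + 207 = 8127*I*√2381135/122 + 207 = 207 + 8127*I*√2381135/122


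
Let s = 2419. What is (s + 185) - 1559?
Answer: 1045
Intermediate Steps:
(s + 185) - 1559 = (2419 + 185) - 1559 = 2604 - 1559 = 1045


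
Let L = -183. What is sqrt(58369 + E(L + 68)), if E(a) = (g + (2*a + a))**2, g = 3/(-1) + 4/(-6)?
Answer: sqrt(1619437)/3 ≈ 424.19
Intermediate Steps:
g = -11/3 (g = 3*(-1) + 4*(-1/6) = -3 - 2/3 = -11/3 ≈ -3.6667)
E(a) = (-11/3 + 3*a)**2 (E(a) = (-11/3 + (2*a + a))**2 = (-11/3 + 3*a)**2)
sqrt(58369 + E(L + 68)) = sqrt(58369 + (-11 + 9*(-183 + 68))**2/9) = sqrt(58369 + (-11 + 9*(-115))**2/9) = sqrt(58369 + (-11 - 1035)**2/9) = sqrt(58369 + (1/9)*(-1046)**2) = sqrt(58369 + (1/9)*1094116) = sqrt(58369 + 1094116/9) = sqrt(1619437/9) = sqrt(1619437)/3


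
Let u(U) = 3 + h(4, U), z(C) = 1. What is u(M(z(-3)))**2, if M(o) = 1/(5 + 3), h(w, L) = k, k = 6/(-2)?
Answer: 0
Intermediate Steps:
k = -3 (k = 6*(-1/2) = -3)
h(w, L) = -3
M(o) = 1/8
u(U) = 0 (u(U) = 3 - 3 = 0)
u(M(z(-3)))**2 = 0**2 = 0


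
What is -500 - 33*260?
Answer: -9080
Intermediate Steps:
-500 - 33*260 = -500 - 8580 = -9080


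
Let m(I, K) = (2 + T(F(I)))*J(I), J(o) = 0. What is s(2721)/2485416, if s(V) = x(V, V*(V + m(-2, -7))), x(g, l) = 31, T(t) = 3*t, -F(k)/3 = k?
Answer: 31/2485416 ≈ 1.2473e-5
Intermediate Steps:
F(k) = -3*k
m(I, K) = 0 (m(I, K) = (2 + 3*(-3*I))*0 = (2 - 9*I)*0 = 0)
s(V) = 31
s(2721)/2485416 = 31/2485416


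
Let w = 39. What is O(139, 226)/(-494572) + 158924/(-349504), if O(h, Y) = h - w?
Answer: -4914644433/10803430768 ≈ -0.45492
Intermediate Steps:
O(h, Y) = -39 + h (O(h, Y) = h - 1*39 = h - 39 = -39 + h)
O(139, 226)/(-494572) + 158924/(-349504) = (-39 + 139)/(-494572) + 158924/(-349504) = 100*(-1/494572) + 158924*(-1/349504) = -25/123643 - 39731/87376 = -4914644433/10803430768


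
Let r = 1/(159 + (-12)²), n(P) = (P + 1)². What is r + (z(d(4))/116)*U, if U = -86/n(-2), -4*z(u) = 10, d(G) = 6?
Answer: 65261/35148 ≈ 1.8567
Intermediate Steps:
n(P) = (1 + P)²
z(u) = -5/2 (z(u) = -¼*10 = -5/2)
r = 1/303 (r = 1/(159 + 144) = 1/303 ≈ 0.0033003)
U = -86 (U = -86/(1 - 2)² = -86/((-1)²) = -86/1 = -86*1 = -86)
r + (z(d(4))/116)*U = 1/303 - 5/2/116*(-86) = 1/303 - 5/2*1/116*(-86) = 1/303 - 5/232*(-86) = 1/303 + 215/116 = 65261/35148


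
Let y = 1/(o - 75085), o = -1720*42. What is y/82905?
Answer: -1/12213979125 ≈ -8.1873e-11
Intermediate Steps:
o = -72240
y = -1/147325 (y = 1/(-72240 - 75085) = 1/(-147325) = -1/147325 ≈ -6.7877e-6)
y/82905 = -1/147325/82905 = -1/147325*1/82905 = -1/12213979125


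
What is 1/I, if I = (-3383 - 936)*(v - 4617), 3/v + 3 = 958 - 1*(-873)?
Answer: 1828/36451811487 ≈ 5.0148e-8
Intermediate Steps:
v = 3/1828 (v = 3/(-3 + (958 - 1*(-873))) = 3/(-3 + (958 + 873)) = 3/(-3 + 1831) = 3/1828 ≈ 0.0016411)
I = 36451811487/1828 (I = (-3383 - 936)*(3/1828 - 4617) = -4319*(-8439873/1828) = 36451811487/1828 ≈ 1.9941e+7)
1/I = 1/(36451811487/1828) = 1828/36451811487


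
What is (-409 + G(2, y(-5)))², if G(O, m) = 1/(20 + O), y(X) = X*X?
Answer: 80946009/484 ≈ 1.6724e+5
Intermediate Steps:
y(X) = X²
(-409 + G(2, y(-5)))² = (-409 + 1/(20 + 2))² = (-409 + 1/22)² = (-8997/22)² = 80946009/484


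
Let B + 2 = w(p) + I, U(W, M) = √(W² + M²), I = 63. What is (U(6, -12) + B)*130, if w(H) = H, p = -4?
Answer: 7410 + 780*√5 ≈ 9154.1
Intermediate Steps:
U(W, M) = √(M² + W²)
B = 57 (B = -2 + (-4 + 63) = -2 + 59 = 57)
(U(6, -12) + B)*130 = (√((-12)² + 6²) + 57)*130 = (√(144 + 36) + 57)*130 = (√180 + 57)*130 = (6*√5 + 57)*130 = (57 + 6*√5)*130 = 7410 + 780*√5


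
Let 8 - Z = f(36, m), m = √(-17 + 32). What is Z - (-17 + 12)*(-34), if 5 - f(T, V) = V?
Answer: -167 + √15 ≈ -163.13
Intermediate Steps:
m = √15 ≈ 3.8730
f(T, V) = 5 - V
Z = 3 + √15 (Z = 8 - (5 - √15) = 8 + (-5 + √15) = 3 + √15 ≈ 6.8730)
Z - (-17 + 12)*(-34) = (3 + √15) - (-17 + 12)*(-34) = (3 + √15) - (-5)*(-34) = (3 + √15) - 1*170 = (3 + √15) - 170 = -167 + √15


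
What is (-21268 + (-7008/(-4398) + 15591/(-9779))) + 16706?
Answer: -32700454265/7168007 ≈ -4562.0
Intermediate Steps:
(-21268 + (-7008/(-4398) + 15591/(-9779))) + 16706 = (-21268 + (-7008*(-1/4398) + 15591*(-1/9779))) + 16706 = (-21268 + (1168/733 - 15591/9779)) + 16706 = (-21268 - 6331/7168007) + 16706 = -152449179207/7168007 + 16706 = -32700454265/7168007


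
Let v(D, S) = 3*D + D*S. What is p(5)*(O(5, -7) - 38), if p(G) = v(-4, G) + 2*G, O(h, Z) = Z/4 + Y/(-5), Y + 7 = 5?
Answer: 8657/10 ≈ 865.70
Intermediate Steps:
Y = -2 (Y = -7 + 5 = -2)
O(h, Z) = ⅖ + Z/4 (O(h, Z) = Z/4 - 2/(-5) = Z*(¼) - 2*(-⅕) = Z/4 + ⅖ = ⅖ + Z/4)
p(G) = -12 - 2*G (p(G) = -4*(3 + G) + 2*G = (-12 - 4*G) + 2*G = -12 - 2*G)
p(5)*(O(5, -7) - 38) = (-12 - 2*5)*((⅖ + (¼)*(-7)) - 38) = (-12 - 10)*((⅖ - 7/4) - 38) = -22*(-27/20 - 38) = -22*(-787/20) = 8657/10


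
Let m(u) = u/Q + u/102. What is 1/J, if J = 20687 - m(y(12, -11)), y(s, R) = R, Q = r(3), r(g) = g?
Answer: 102/2110459 ≈ 4.8331e-5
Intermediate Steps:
Q = 3
m(u) = 35*u/102 (m(u) = u/3 + u/102 = 35*u/102)
J = 2110459/102 (J = 20687 - 35*(-11)/102 = 20687 - 1*(-385/102) = 20687 + 385/102 = 2110459/102 ≈ 20691.)
1/J = 1/(2110459/102) = 102/2110459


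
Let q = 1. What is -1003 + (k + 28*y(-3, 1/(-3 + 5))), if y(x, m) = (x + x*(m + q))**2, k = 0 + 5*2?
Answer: 582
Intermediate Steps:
k = 10 (k = 0 + 10 = 10)
y(x, m) = (x + x*(1 + m))**2 (y(x, m) = (x + x*(m + 1))**2 = (x + x*(1 + m))**2)
-1003 + (k + 28*y(-3, 1/(-3 + 5))) = -1003 + (10 + 28*((-3)**2*(2 + 1/(-3 + 5))**2)) = -1003 + (10 + 28*(9*(2 + 1/2)**2)) = -1003 + (10 + 28*(9*(5/2)**2)) = -1003 + (10 + 28*(9*(25/4))) = -1003 + (10 + 28*(225/4)) = -1003 + (10 + 1575) = -1003 + 1585 = 582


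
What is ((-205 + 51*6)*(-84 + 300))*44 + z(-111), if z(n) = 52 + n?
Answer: 959845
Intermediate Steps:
((-205 + 51*6)*(-84 + 300))*44 + z(-111) = ((-205 + 51*6)*(-84 + 300))*44 + (52 - 111) = ((-205 + 306)*216)*44 - 59 = (101*216)*44 - 59 = 21816*44 - 59 = 959904 - 59 = 959845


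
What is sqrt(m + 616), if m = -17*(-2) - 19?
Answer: sqrt(631) ≈ 25.120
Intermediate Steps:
m = 15 (m = 34 - 19 = 15)
sqrt(m + 616) = sqrt(15 + 616) = sqrt(631)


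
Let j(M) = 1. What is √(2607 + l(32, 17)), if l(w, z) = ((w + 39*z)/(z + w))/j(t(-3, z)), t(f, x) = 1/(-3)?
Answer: √128438/7 ≈ 51.198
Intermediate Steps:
t(f, x) = -⅓
l(w, z) = (w + 39*z)/(w + z) (l(w, z) = ((w + 39*z)/(z + w))/1 = ((w + 39*z)/(w + z))*1 = (w + 39*z)/(w + z))
√(2607 + l(32, 17)) = √(2607 + (32 + 39*17)/(32 + 17)) = √(2607 + (32 + 663)/49) = √(2607 + (1/49)*695) = √(2607 + 695/49) = √(128438/49) = √128438/7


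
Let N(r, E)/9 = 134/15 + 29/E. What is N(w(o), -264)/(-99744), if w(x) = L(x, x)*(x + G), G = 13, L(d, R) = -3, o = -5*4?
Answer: -11647/14629120 ≈ -0.00079615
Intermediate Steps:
o = -20
w(x) = -39 - 3*x (w(x) = -3*(x + 13) = -3*(13 + x) = -39 - 3*x)
N(r, E) = 402/5 + 261/E (N(r, E) = 9*(134/15 + 29/E) = 402/5 + 261/E)
N(w(o), -264)/(-99744) = (402/5 + 261/(-264))/(-99744) = (402/5 + 261*(-1/264))*(-1/99744) = (402/5 - 87/88)*(-1/99744) = (34941/440)*(-1/99744) = -11647/14629120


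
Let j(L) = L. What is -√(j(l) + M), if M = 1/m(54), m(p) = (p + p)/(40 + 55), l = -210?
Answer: -I*√67755/18 ≈ -14.461*I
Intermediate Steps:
m(p) = 2*p/95 (m(p) = (2*p)/95 = (2*p)*(1/95) = 2*p/95)
M = 95/108 (M = 1/((2/95)*54) = 1/(108/95) = 95/108 ≈ 0.87963)
-√(j(l) + M) = -√(-210 + 95/108) = -√(-22585/108) = -I*√67755/18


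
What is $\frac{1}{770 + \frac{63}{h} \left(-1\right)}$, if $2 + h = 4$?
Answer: $\frac{2}{1477} \approx 0.0013541$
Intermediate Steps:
$h = 2$ ($h = -2 + 4 = 2$)
$\frac{1}{770 + \frac{63}{h} \left(-1\right)} = \frac{1}{770 + \frac{63}{2} \left(-1\right)} = \frac{1}{770 - \frac{63}{2}} = \frac{1}{\frac{1477}{2}} = \frac{2}{1477}$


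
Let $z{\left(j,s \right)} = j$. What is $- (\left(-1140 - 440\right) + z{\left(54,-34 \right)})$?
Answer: $1526$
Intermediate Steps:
$- (\left(-1140 - 440\right) + z{\left(54,-34 \right)}) = - (\left(-1140 - 440\right) + 54) = - (-1580 + 54) = \left(-1\right) \left(-1526\right) = 1526$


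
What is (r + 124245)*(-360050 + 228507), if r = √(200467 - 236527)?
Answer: -16343560035 - 263086*I*√9015 ≈ -1.6344e+10 - 2.4979e+7*I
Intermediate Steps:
r = 2*I*√9015 (r = √(-36060) = 2*I*√9015 ≈ 189.89*I)
(r + 124245)*(-360050 + 228507) = (2*I*√9015 + 124245)*(-360050 + 228507) = (124245 + 2*I*√9015)*(-131543) = -16343560035 - 263086*I*√9015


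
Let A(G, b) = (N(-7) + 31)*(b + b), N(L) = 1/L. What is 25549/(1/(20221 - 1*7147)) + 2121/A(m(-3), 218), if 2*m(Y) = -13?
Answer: 10485795240341/31392 ≈ 3.3403e+8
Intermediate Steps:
m(Y) = -13/2 (m(Y) = (1/2)*(-13) = -13/2)
A(G, b) = 432*b/7 (A(G, b) = (1/(-7) + 31)*(b + b) = (-1/7 + 31)*(2*b) = 216*(2*b)/7 = 432*b/7)
25549/(1/(20221 - 1*7147)) + 2121/A(m(-3), 218) = 25549/(1/(20221 - 1*7147)) + 2121/(((432/7)*218)) = 25549/(1/(20221 - 7147)) + 2121/(94176/7) = 25549/(1/13074) + 2121*(7/94176) = 25549/(1/13074) + 4949/31392 = 25549*13074 + 4949/31392 = 334027626 + 4949/31392 = 10485795240341/31392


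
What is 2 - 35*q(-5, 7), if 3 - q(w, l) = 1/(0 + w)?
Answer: -110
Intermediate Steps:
q(w, l) = 3 - 1/w (q(w, l) = 3 - 1/(0 + w) = 3 - 1/w)
2 - 35*q(-5, 7) = 2 - 35*(3 - 1/(-5)) = 2 - 35*(3 - 1*(-⅕)) = 2 - 35*(3 + ⅕) = 2 - 35*16/5 = 2 - 112 = -110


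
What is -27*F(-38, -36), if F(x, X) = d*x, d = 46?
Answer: 47196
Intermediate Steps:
F(x, X) = 46*x
-27*F(-38, -36) = -1242*(-38) = -27*(-1748) = 47196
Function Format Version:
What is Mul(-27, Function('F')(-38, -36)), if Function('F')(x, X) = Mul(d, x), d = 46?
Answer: 47196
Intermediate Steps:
Function('F')(x, X) = Mul(46, x)
Mul(-27, Function('F')(-38, -36)) = Mul(-27, Mul(46, -38)) = Mul(-27, -1748) = 47196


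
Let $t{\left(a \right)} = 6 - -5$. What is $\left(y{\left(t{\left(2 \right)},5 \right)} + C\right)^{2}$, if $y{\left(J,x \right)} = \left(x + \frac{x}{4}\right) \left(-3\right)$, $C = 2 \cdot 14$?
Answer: $\frac{1369}{16} \approx 85.563$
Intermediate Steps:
$t{\left(a \right)} = 11$ ($t{\left(a \right)} = 6 + 5 = 11$)
$C = 28$
$y{\left(J,x \right)} = - \frac{15 x}{4}$ ($y{\left(J,x \right)} = \left(x + x \frac{1}{4}\right) \left(-3\right) = \left(x + \frac{x}{4}\right) \left(-3\right) = \frac{5 x}{4} \left(-3\right) = - \frac{15 x}{4}$)
$\left(y{\left(t{\left(2 \right)},5 \right)} + C\right)^{2} = \left(\left(- \frac{15}{4}\right) 5 + 28\right)^{2} = \left(- \frac{75}{4} + 28\right)^{2} = \left(\frac{37}{4}\right)^{2} = \frac{1369}{16}$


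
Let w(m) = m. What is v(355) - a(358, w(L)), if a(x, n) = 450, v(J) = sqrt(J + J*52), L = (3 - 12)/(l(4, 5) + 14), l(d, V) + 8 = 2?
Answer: -450 + sqrt(18815) ≈ -312.83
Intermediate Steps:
l(d, V) = -6 (l(d, V) = -8 + 2 = -6)
L = -9/8 (L = (3 - 12)/(-6 + 14) = -9/8 ≈ -1.1250)
v(J) = sqrt(53)*sqrt(J) (v(J) = sqrt(J + 52*J) = sqrt(53*J) = sqrt(53)*sqrt(J))
v(355) - a(358, w(L)) = sqrt(53)*sqrt(355) - 1*450 = sqrt(18815) - 450 = -450 + sqrt(18815)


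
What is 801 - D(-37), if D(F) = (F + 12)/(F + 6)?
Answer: 24806/31 ≈ 800.19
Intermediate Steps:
D(F) = (12 + F)/(6 + F)
801 - D(-37) = 801 - (12 - 37)/(6 - 37) = 801 - (-25)/(-31) = 801 - (-1)*(-25)/31 = 801 - 1*25/31 = 801 - 25/31 = 24806/31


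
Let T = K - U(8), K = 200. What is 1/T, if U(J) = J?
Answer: 1/192 ≈ 0.0052083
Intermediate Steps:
T = 192 (T = 200 - 1*8 = 200 - 8 = 192)
1/T = 1/192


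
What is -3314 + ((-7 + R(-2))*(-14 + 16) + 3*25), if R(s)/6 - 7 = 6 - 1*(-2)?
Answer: -3073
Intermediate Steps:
R(s) = 90 (R(s) = 42 + 6*(6 - 1*(-2)) = 42 + 6*(6 + 2) = 42 + 6*8 = 42 + 48 = 90)
-3314 + ((-7 + R(-2))*(-14 + 16) + 3*25) = -3314 + ((-7 + 90)*(-14 + 16) + 3*25) = -3314 + (83*2 + 75) = -3314 + (166 + 75) = -3314 + 241 = -3073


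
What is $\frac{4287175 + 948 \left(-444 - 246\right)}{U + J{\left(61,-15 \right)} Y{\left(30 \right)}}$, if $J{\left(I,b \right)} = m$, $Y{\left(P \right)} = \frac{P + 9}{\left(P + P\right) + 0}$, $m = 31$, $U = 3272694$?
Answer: $\frac{72661100}{65454283} \approx 1.1101$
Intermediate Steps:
$Y{\left(P \right)} = \frac{9 + P}{2 P}$ ($Y{\left(P \right)} = \frac{9 + P}{2 P + 0} = \frac{9 + P}{2 P}$)
$J{\left(I,b \right)} = 31$
$\frac{4287175 + 948 \left(-444 - 246\right)}{U + J{\left(61,-15 \right)} Y{\left(30 \right)}} = \frac{4287175 + 948 \left(-444 - 246\right)}{3272694 + 31 \frac{9 + 30}{2 \cdot 30}} = \frac{4287175 + 948 \left(-690\right)}{3272694 + 31 \cdot \frac{1}{2} \cdot \frac{1}{30} \cdot 39} = \frac{4287175 - 654120}{3272694 + 31 \cdot \frac{13}{20}} = \frac{3633055}{3272694 + \frac{403}{20}} = \frac{3633055}{\frac{65454283}{20}} = 3633055 \cdot \frac{20}{65454283} = \frac{72661100}{65454283}$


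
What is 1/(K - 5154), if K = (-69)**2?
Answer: -1/393 ≈ -0.0025445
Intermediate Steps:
K = 4761
1/(K - 5154) = 1/(4761 - 5154) = 1/(-393) = -1/393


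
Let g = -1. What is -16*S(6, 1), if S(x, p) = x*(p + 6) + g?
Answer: -656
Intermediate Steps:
S(x, p) = -1 + x*(6 + p) (S(x, p) = x*(p + 6) - 1 = x*(6 + p) - 1 = -1 + x*(6 + p))
-16*S(6, 1) = -16*(-1 + 6*6 + 1*6) = -16*(-1 + 36 + 6) = -16*41 = -656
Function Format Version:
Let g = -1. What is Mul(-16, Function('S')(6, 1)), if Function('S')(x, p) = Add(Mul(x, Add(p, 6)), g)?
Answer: -656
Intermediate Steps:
Function('S')(x, p) = Add(-1, Mul(x, Add(6, p))) (Function('S')(x, p) = Add(Mul(x, Add(p, 6)), -1) = Add(Mul(x, Add(6, p)), -1) = Add(-1, Mul(x, Add(6, p))))
Mul(-16, Function('S')(6, 1)) = Mul(-16, Add(-1, Mul(6, 6), Mul(1, 6))) = Mul(-16, Add(-1, 36, 6)) = Mul(-16, 41) = -656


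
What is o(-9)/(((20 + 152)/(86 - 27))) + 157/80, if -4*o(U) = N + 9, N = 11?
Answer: 851/3440 ≈ 0.24738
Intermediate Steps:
o(U) = -5 (o(U) = -(11 + 9)/4 = -1/4*20 = -5)
o(-9)/(((20 + 152)/(86 - 27))) + 157/80 = -5*(86 - 27)/(20 + 152) + 157/80 = -5/(172/59) + 157*(1/80) = -5/(172*(1/59)) + 157/80 = -5/172/59 + 157/80 = -5*59/172 + 157/80 = -295/172 + 157/80 = 851/3440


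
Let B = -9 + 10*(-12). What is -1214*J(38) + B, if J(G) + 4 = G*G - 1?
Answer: -1747075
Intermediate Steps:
J(G) = -5 + G² (J(G) = -4 + (G*G - 1) = -4 + (G² - 1) = -4 + (-1 + G²) = -5 + G²)
B = -129 (B = -9 - 120 = -129)
-1214*J(38) + B = -1214*(-5 + 38²) - 129 = -1214*(-5 + 1444) - 129 = -1214*1439 - 129 = -1746946 - 129 = -1747075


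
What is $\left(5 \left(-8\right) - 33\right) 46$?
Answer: $-3358$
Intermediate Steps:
$\left(5 \left(-8\right) - 33\right) 46 = \left(-40 - 33\right) 46 = \left(-73\right) 46 = -3358$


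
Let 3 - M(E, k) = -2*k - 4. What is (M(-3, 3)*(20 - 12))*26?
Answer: 2704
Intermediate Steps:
M(E, k) = 7 + 2*k (M(E, k) = 3 - (-2*k - 4) = 3 - (-4 - 2*k) = 3 + (4 + 2*k) = 7 + 2*k)
(M(-3, 3)*(20 - 12))*26 = ((7 + 2*3)*(20 - 12))*26 = ((7 + 6)*8)*26 = (13*8)*26 = 104*26 = 2704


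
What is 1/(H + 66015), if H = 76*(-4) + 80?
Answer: 1/65791 ≈ 1.5200e-5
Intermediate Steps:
H = -224 (H = -304 + 80 = -224)
1/(H + 66015) = 1/(-224 + 66015) = 1/65791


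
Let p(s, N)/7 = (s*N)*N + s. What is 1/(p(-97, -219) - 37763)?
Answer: -1/32603961 ≈ -3.0671e-8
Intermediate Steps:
p(s, N) = 7*s + 7*s*N**2 (p(s, N) = 7*((s*N)*N + s) = 7*((N*s)*N + s) = 7*(s*N**2 + s) = 7*(s + s*N**2) = 7*s + 7*s*N**2)
1/(p(-97, -219) - 37763) = 1/(7*(-97)*(1 + (-219)**2) - 37763) = 1/(7*(-97)*(1 + 47961) - 37763) = 1/(7*(-97)*47962 - 37763) = 1/(-32566198 - 37763) = 1/(-32603961) = -1/32603961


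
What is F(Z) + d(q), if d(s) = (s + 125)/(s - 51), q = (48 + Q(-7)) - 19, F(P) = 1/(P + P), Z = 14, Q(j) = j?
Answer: -4087/812 ≈ -5.0332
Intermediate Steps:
F(P) = 1/(2*P)
q = 22 (q = (48 - 7) - 19 = 41 - 19 = 22)
d(s) = (125 + s)/(-51 + s)
F(Z) + d(q) = (½)/14 + (125 + 22)/(-51 + 22) = (½)*(1/14) + 147/(-29) = 1/28 - 1/29*147 = 1/28 - 147/29 = -4087/812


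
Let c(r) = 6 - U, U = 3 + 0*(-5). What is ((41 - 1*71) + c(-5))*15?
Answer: -405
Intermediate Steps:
U = 3 (U = 3 + 0 = 3)
c(r) = 3 (c(r) = 6 - 1*3 = 6 - 3 = 3)
((41 - 1*71) + c(-5))*15 = ((41 - 1*71) + 3)*15 = ((41 - 71) + 3)*15 = (-30 + 3)*15 = -27*15 = -405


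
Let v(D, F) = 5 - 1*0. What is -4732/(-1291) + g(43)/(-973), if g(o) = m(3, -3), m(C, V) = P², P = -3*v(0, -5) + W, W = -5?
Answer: 4087836/1256143 ≈ 3.2543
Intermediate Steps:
v(D, F) = 5 (v(D, F) = 5 + 0 = 5)
P = -20 (P = -3*5 - 5 = -15 - 5 = -20)
m(C, V) = 400 (m(C, V) = (-20)² = 400)
g(o) = 400
-4732/(-1291) + g(43)/(-973) = -4732/(-1291) + 400/(-973) = -4732*(-1/1291) + 400*(-1/973) = 4732/1291 - 400/973 = 4087836/1256143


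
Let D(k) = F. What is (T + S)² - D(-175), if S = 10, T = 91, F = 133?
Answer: 10068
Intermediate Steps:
D(k) = 133
(T + S)² - D(-175) = (91 + 10)² - 1*133 = 101² - 133 = 10201 - 133 = 10068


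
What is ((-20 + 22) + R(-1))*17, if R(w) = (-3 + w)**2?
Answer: 306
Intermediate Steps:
((-20 + 22) + R(-1))*17 = ((-20 + 22) + (-3 - 1)**2)*17 = (2 + (-4)**2)*17 = (2 + 16)*17 = 18*17 = 306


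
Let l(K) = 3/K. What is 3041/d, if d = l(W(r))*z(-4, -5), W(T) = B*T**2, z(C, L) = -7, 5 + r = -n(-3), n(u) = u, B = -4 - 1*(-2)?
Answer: 24328/21 ≈ 1158.5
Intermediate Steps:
B = -2 (B = -4 + 2 = -2)
r = -2 (r = -5 - 1*(-3) = -5 + 3 = -2)
W(T) = -2*T**2
d = 21/8 (d = (3/((-2*(-2)**2)))*(-7) = (3/((-2*4)))*(-7) = (3/(-8))*(-7) = (3*(-1/8))*(-7) = -3/8*(-7) = 21/8 ≈ 2.6250)
3041/d = 3041/(21/8) = 3041*(8/21) = 24328/21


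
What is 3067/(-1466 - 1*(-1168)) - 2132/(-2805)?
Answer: -7967599/835890 ≈ -9.5319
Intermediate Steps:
3067/(-1466 - 1*(-1168)) - 2132/(-2805) = 3067/(-1466 + 1168) - 2132*(-1/2805) = 3067/(-298) + 2132/2805 = 3067*(-1/298) + 2132/2805 = -3067/298 + 2132/2805 = -7967599/835890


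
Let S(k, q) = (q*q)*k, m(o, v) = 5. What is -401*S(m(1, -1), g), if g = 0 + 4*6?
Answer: -1154880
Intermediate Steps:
g = 24 (g = 0 + 24 = 24)
S(k, q) = k*q**2 (S(k, q) = q**2*k = k*q**2)
-401*S(m(1, -1), g) = -2005*24**2 = -2005*576 = -401*2880 = -1154880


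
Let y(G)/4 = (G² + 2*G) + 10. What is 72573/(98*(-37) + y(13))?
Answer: -72573/2806 ≈ -25.863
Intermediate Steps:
y(G) = 40 + 4*G² + 8*G (y(G) = 4*((G² + 2*G) + 10) = 4*(10 + G² + 2*G) = 40 + 4*G² + 8*G)
72573/(98*(-37) + y(13)) = 72573/(98*(-37) + (40 + 4*13² + 8*13)) = 72573/(-3626 + (40 + 4*169 + 104)) = 72573/(-3626 + (40 + 676 + 104)) = 72573/(-3626 + 820) = 72573/(-2806) = 72573*(-1/2806) = -72573/2806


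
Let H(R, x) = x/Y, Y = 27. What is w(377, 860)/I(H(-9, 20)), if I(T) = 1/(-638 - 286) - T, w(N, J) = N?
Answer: -3135132/6169 ≈ -508.21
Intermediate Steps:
H(R, x) = x/27
I(T) = -1/924 - T (I(T) = 1/(-924) - T = -1/924 - T)
w(377, 860)/I(H(-9, 20)) = 377/(-1/924 - 20/27) = 377/(-6169/8316) = 377*(-8316/6169) = -3135132/6169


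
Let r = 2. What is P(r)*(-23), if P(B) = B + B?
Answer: -92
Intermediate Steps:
P(B) = 2*B
P(r)*(-23) = (2*2)*(-23) = 4*(-23) = -92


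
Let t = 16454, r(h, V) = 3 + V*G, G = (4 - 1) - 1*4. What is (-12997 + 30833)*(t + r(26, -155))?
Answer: 296291632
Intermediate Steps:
G = -1 (G = 3 - 4 = -1)
r(h, V) = 3 - V (r(h, V) = 3 + V*(-1) = 3 - V)
(-12997 + 30833)*(t + r(26, -155)) = (-12997 + 30833)*(16454 + (3 - 1*(-155))) = 17836*(16454 + (3 + 155)) = 17836*(16454 + 158) = 17836*16612 = 296291632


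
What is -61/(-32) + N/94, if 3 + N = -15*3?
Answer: 2099/1504 ≈ 1.3956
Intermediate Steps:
N = -48 (N = -3 - 15*3 = -3 - 45 = -48)
-61/(-32) + N/94 = -61/(-32) - 48/94 = -61*(-1/32) - 48*1/94 = 61/32 - 24/47 = 2099/1504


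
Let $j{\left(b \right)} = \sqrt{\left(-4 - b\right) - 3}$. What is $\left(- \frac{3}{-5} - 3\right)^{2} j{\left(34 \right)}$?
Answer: $\frac{144 i \sqrt{41}}{25} \approx 36.882 i$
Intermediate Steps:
$j{\left(b \right)} = \sqrt{-7 - b}$
$\left(- \frac{3}{-5} - 3\right)^{2} j{\left(34 \right)} = \left(- \frac{3}{-5} - 3\right)^{2} \sqrt{-7 - 34} = \left(\left(-3\right) \left(- \frac{1}{5}\right) - 3\right)^{2} \sqrt{-7 - 34} = \left(\frac{3}{5} - 3\right)^{2} \sqrt{-41} = \left(- \frac{12}{5}\right)^{2} i \sqrt{41} = \frac{144 i \sqrt{41}}{25}$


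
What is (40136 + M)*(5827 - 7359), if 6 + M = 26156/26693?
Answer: -1641103288872/26693 ≈ -6.1481e+7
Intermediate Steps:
M = -134002/26693 (M = -6 + 26156/26693 = -134002/26693 ≈ -5.0201)
(40136 + M)*(5827 - 7359) = (40136 - 134002/26693)*(5827 - 7359) = (1071216246/26693)*(-1532) = -1641103288872/26693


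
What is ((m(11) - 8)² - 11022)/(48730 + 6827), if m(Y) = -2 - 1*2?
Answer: -3626/18519 ≈ -0.19580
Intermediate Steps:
m(Y) = -4 (m(Y) = -2 - 2 = -4)
((m(11) - 8)² - 11022)/(48730 + 6827) = ((-4 - 8)² - 11022)/(48730 + 6827) = ((-12)² - 11022)/55557 = (144 - 11022)*(1/55557) = -10878*1/55557 = -3626/18519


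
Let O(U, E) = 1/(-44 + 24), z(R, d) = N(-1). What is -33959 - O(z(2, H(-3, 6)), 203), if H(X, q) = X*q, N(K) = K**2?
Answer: -679179/20 ≈ -33959.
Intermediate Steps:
z(R, d) = 1 (z(R, d) = (-1)**2 = 1)
O(U, E) = -1/20 (O(U, E) = 1/(-20) = -1/20)
-33959 - O(z(2, H(-3, 6)), 203) = -33959 - 1*(-1/20) = -33959 + 1/20 = -679179/20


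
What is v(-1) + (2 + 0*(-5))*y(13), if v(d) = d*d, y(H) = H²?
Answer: 339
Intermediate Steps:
v(d) = d²
v(-1) + (2 + 0*(-5))*y(13) = (-1)² + (2 + 0*(-5))*13² = 1 + (2 + 0)*169 = 1 + 2*169 = 1 + 338 = 339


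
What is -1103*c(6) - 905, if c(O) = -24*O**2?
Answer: 952087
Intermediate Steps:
-1103*c(6) - 905 = -(-26472)*6**2 - 905 = -(-26472)*36 - 905 = -1103*(-864) - 905 = 952992 - 905 = 952087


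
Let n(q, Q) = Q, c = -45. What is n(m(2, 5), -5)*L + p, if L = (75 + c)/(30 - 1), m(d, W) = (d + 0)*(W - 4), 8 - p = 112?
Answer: -3166/29 ≈ -109.17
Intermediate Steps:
p = -104 (p = 8 - 1*112 = 8 - 112 = -104)
m(d, W) = d*(-4 + W)
L = 30/29 (L = (75 - 45)/(30 - 1) = 30/29 ≈ 1.0345)
n(m(2, 5), -5)*L + p = -5*30/29 - 104 = -150/29 - 104 = -3166/29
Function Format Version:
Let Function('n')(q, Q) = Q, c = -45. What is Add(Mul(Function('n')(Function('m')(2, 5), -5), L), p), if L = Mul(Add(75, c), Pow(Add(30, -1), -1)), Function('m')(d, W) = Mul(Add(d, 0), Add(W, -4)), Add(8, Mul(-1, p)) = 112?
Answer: Rational(-3166, 29) ≈ -109.17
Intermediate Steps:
p = -104 (p = Add(8, Mul(-1, 112)) = Add(8, -112) = -104)
Function('m')(d, W) = Mul(d, Add(-4, W))
L = Rational(30, 29) (L = Mul(Add(75, -45), Pow(Add(30, -1), -1)) = Mul(30, Pow(29, -1)) = Mul(30, Rational(1, 29)) = Rational(30, 29) ≈ 1.0345)
Add(Mul(Function('n')(Function('m')(2, 5), -5), L), p) = Add(Mul(-5, Rational(30, 29)), -104) = Add(Rational(-150, 29), -104) = Rational(-3166, 29)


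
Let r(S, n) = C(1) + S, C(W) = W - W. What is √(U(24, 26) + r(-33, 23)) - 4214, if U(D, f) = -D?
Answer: -4214 + I*√57 ≈ -4214.0 + 7.5498*I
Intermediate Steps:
C(W) = 0
r(S, n) = S (r(S, n) = 0 + S = S)
√(U(24, 26) + r(-33, 23)) - 4214 = √(-1*24 - 33) - 4214 = √(-24 - 33) - 4214 = √(-57) - 4214 = I*√57 - 4214 = -4214 + I*√57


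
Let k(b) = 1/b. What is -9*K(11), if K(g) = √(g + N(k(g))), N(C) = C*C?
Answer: -54*√37/11 ≈ -29.861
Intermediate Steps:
N(C) = C²
K(g) = √(g + g⁻²) (K(g) = √(g + (1/g)²) = √(g + g⁻²))
-9*K(11) = -9*√(11 + 11⁻²) = -9*√(11 + 1/121) = -54*√37/11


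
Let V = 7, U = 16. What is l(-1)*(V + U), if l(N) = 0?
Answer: 0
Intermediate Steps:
l(-1)*(V + U) = 0*(7 + 16) = 0*23 = 0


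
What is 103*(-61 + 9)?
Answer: -5356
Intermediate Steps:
103*(-61 + 9) = 103*(-52) = -5356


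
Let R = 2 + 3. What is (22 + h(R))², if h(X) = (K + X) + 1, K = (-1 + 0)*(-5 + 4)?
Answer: 841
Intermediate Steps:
K = 1 (K = -1*(-1) = 1)
R = 5
h(X) = 2 + X (h(X) = (1 + X) + 1 = 2 + X)
(22 + h(R))² = (22 + (2 + 5))² = (22 + 7)² = 29² = 841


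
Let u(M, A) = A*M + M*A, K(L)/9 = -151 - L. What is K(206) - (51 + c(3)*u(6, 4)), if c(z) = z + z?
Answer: -3552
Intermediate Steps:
K(L) = -1359 - 9*L (K(L) = 9*(-151 - L) = -1359 - 9*L)
u(M, A) = 2*A*M (u(M, A) = A*M + A*M = 2*A*M)
c(z) = 2*z
K(206) - (51 + c(3)*u(6, 4)) = (-1359 - 9*206) - (51 + (2*3)*(2*4*6)) = (-1359 - 1854) - (51 + 6*48) = -3213 - (51 + 288) = -3213 - 1*339 = -3213 - 339 = -3552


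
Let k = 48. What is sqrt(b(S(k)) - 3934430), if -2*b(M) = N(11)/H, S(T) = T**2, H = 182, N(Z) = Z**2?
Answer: 3*I*sqrt(14480452259)/182 ≈ 1983.5*I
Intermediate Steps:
b(M) = -121/364 (b(M) = -11**2/(2*182) = -121/(2*182) = -1/2*121/182 = -121/364)
sqrt(b(S(k)) - 3934430) = sqrt(-121/364 - 3934430) = sqrt(-1432132641/364) = 3*I*sqrt(14480452259)/182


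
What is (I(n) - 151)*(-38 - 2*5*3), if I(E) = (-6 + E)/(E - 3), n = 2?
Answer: 9996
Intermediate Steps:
I(E) = (-6 + E)/(-3 + E)
(I(n) - 151)*(-38 - 2*5*3) = ((-6 + 2)/(-3 + 2) - 151)*(-38 - 2*5*3) = (-4/(-1) - 151)*(-38 - 10*3) = (-1*(-4) - 151)*(-38 - 30) = (4 - 151)*(-68) = -147*(-68) = 9996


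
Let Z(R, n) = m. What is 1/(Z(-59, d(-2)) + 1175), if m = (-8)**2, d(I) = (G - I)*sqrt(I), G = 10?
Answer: 1/1239 ≈ 0.00080710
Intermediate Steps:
d(I) = sqrt(I)*(10 - I) (d(I) = (10 - I)*sqrt(I) = sqrt(I)*(10 - I))
m = 64
Z(R, n) = 64
1/(Z(-59, d(-2)) + 1175) = 1/(64 + 1175) = 1/1239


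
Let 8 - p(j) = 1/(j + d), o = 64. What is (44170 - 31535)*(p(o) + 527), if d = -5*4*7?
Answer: 27039565/4 ≈ 6.7599e+6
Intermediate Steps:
d = -140 (d = -20*7 = -140)
p(j) = 8 - 1/(-140 + j) (p(j) = 8 - 1/(j - 140) = 8 - 1/(-140 + j))
(44170 - 31535)*(p(o) + 527) = (44170 - 31535)*((-1121 + 8*64)/(-140 + 64) + 527) = 12635*((-1121 + 512)/(-76) + 527) = 12635*(-1/76*(-609) + 527) = 12635*(609/76 + 527) = 12635*(40661/76) = 27039565/4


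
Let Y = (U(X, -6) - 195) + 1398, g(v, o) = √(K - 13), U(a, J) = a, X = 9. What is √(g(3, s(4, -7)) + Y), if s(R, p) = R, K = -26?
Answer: √(1212 + I*√39) ≈ 34.814 + 0.08969*I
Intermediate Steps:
g(v, o) = I*√39 (g(v, o) = √(-26 - 13) = √(-39) = I*√39)
Y = 1212 (Y = (9 - 195) + 1398 = -186 + 1398 = 1212)
√(g(3, s(4, -7)) + Y) = √(I*√39 + 1212) = √(1212 + I*√39)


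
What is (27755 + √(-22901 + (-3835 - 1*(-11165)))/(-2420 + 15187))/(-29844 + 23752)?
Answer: -27755/6092 - I*√15571/77776564 ≈ -4.556 - 1.6044e-6*I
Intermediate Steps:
(27755 + √(-22901 + (-3835 - 1*(-11165)))/(-2420 + 15187))/(-29844 + 23752) = (27755 + √(-22901 + (-3835 + 11165))/12767)/(-6092) = (27755 + √(-22901 + 7330)*(1/12767))*(-1/6092) = (27755 + √(-15571)*(1/12767))*(-1/6092) = (27755 + (I*√15571)*(1/12767))*(-1/6092) = (27755 + I*√15571/12767)*(-1/6092) = -27755/6092 - I*√15571/77776564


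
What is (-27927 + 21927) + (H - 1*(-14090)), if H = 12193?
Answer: 20283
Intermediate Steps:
(-27927 + 21927) + (H - 1*(-14090)) = (-27927 + 21927) + (12193 - 1*(-14090)) = -6000 + (12193 + 14090) = -6000 + 26283 = 20283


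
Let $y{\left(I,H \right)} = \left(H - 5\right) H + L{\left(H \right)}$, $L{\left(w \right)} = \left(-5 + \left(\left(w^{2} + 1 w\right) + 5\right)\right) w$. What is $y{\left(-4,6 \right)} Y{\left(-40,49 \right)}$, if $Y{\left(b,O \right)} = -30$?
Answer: $-7740$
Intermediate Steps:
$L{\left(w \right)} = w \left(w + w^{2}\right)$ ($L{\left(w \right)} = \left(-5 + \left(\left(w^{2} + w\right) + 5\right)\right) w = \left(-5 + \left(\left(w + w^{2}\right) + 5\right)\right) w = \left(-5 + \left(5 + w + w^{2}\right)\right) w = \left(w + w^{2}\right) w = w \left(w + w^{2}\right)$)
$y{\left(I,H \right)} = H \left(-5 + H\right) + H^{2} \left(1 + H\right)$ ($y{\left(I,H \right)} = \left(H - 5\right) H + H^{2} \left(1 + H\right) = \left(-5 + H\right) H + H^{2} \left(1 + H\right) = H \left(-5 + H\right) + H^{2} \left(1 + H\right)$)
$y{\left(-4,6 \right)} Y{\left(-40,49 \right)} = 6 \left(-5 + 6 + 6 \left(1 + 6\right)\right) \left(-30\right) = 6 \left(-5 + 6 + 6 \cdot 7\right) \left(-30\right) = 6 \left(-5 + 6 + 42\right) \left(-30\right) = 6 \cdot 43 \left(-30\right) = 258 \left(-30\right) = -7740$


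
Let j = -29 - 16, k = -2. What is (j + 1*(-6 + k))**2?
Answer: 2809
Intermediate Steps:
j = -45
(j + 1*(-6 + k))**2 = (-45 + 1*(-6 - 2))**2 = (-45 + 1*(-8))**2 = (-45 - 8)**2 = (-53)**2 = 2809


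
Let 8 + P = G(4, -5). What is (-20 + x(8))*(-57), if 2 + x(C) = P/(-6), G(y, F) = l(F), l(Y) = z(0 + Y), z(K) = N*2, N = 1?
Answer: 1197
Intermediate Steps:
z(K) = 2 (z(K) = 1*2 = 2)
l(Y) = 2
G(y, F) = 2
P = -6 (P = -8 + 2 = -6)
x(C) = -1 (x(C) = -2 - 6/(-6) = -2 - 6*(-⅙) = -2 + 1 = -1)
(-20 + x(8))*(-57) = (-20 - 1)*(-57) = -21*(-57) = 1197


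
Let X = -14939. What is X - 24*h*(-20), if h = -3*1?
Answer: -16379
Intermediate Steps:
h = -3
X - 24*h*(-20) = -14939 - 24*(-3)*(-20) = -14939 - (-72)*(-20) = -14939 - 1*1440 = -14939 - 1440 = -16379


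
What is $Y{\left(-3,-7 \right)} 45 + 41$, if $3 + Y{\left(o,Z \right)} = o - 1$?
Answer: $-274$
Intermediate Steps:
$Y{\left(o,Z \right)} = -4 + o$ ($Y{\left(o,Z \right)} = -3 + \left(o - 1\right) = -3 + \left(-1 + o\right) = -4 + o$)
$Y{\left(-3,-7 \right)} 45 + 41 = \left(-4 - 3\right) 45 + 41 = \left(-7\right) 45 + 41 = -315 + 41 = -274$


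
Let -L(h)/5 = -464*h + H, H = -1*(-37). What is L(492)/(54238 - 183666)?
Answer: -1141255/129428 ≈ -8.8177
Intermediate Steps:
H = 37
L(h) = -185 + 2320*h (L(h) = -5*(-464*h + 37) = -5*(37 - 464*h) = -185 + 2320*h)
L(492)/(54238 - 183666) = (-185 + 2320*492)/(54238 - 183666) = (-185 + 1141440)/(-129428) = 1141255*(-1/129428) = -1141255/129428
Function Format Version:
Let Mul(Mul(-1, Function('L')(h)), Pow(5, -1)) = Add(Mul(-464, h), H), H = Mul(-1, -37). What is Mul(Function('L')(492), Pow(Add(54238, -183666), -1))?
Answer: Rational(-1141255, 129428) ≈ -8.8177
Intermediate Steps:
H = 37
Function('L')(h) = Add(-185, Mul(2320, h)) (Function('L')(h) = Mul(-5, Add(Mul(-464, h), 37)) = Mul(-5, Add(37, Mul(-464, h))) = Add(-185, Mul(2320, h)))
Mul(Function('L')(492), Pow(Add(54238, -183666), -1)) = Mul(Add(-185, Mul(2320, 492)), Pow(Add(54238, -183666), -1)) = Mul(Add(-185, 1141440), Pow(-129428, -1)) = Mul(1141255, Rational(-1, 129428)) = Rational(-1141255, 129428)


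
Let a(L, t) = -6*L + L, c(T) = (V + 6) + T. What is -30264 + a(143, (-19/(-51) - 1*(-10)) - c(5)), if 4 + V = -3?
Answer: -30979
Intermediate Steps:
V = -7 (V = -4 - 3 = -7)
c(T) = -1 + T (c(T) = (-7 + 6) + T = -1 + T)
a(L, t) = -5*L
-30264 + a(143, (-19/(-51) - 1*(-10)) - c(5)) = -30264 - 5*143 = -30264 - 715 = -30979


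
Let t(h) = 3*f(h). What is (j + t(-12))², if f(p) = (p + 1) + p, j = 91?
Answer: 484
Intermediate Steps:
f(p) = 1 + 2*p (f(p) = (1 + p) + p = 1 + 2*p)
t(h) = 3 + 6*h (t(h) = 3*(1 + 2*h) = 3 + 6*h)
(j + t(-12))² = (91 + (3 + 6*(-12)))² = (91 + (3 - 72))² = (91 - 69)² = 22² = 484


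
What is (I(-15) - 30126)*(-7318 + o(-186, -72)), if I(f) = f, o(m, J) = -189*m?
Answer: -839004876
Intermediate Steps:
(I(-15) - 30126)*(-7318 + o(-186, -72)) = (-15 - 30126)*(-7318 - 189*(-186)) = -30141*(-7318 + 35154) = -30141*27836 = -839004876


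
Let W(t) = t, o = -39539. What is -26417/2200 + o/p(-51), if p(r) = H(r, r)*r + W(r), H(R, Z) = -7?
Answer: -47534701/336600 ≈ -141.22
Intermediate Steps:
p(r) = -6*r (p(r) = -7*r + r = -6*r)
-26417/2200 + o/p(-51) = -26417/2200 - 39539/((-6*(-51))) = -26417*1/2200 - 39539/306 = -26417/2200 - 39539*1/306 = -26417/2200 - 39539/306 = -47534701/336600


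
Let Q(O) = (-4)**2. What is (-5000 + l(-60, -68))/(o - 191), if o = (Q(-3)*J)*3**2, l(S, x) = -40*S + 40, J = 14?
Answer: -512/365 ≈ -1.4027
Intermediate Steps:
Q(O) = 16
l(S, x) = 40 - 40*S
o = 2016 (o = (16*14)*3**2 = 224*9 = 2016)
(-5000 + l(-60, -68))/(o - 191) = (-5000 + (40 - 40*(-60)))/(2016 - 191) = (-5000 + (40 + 2400))/1825 = (-5000 + 2440)*(1/1825) = -2560*1/1825 = -512/365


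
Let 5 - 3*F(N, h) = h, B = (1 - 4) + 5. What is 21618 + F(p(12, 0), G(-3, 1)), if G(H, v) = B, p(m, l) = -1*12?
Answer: 21619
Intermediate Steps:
B = 2 (B = -3 + 5 = 2)
p(m, l) = -12
G(H, v) = 2
F(N, h) = 5/3 - h/3
21618 + F(p(12, 0), G(-3, 1)) = 21618 + (5/3 - ⅓*2) = 21618 + (5/3 - ⅔) = 21618 + 1 = 21619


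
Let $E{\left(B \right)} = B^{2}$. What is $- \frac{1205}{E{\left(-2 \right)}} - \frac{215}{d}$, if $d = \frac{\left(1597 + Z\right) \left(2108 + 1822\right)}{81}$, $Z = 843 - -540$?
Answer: $- \frac{235205111}{780760} \approx -301.25$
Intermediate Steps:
$Z = 1383$ ($Z = 843 + 540 = 1383$)
$d = \frac{3903800}{27}$ ($d = \frac{\left(1597 + 1383\right) \left(2108 + 1822\right)}{81} = 2980 \cdot 3930 \cdot \frac{1}{81} = 11711400 \cdot \frac{1}{81} = \frac{3903800}{27} \approx 1.4459 \cdot 10^{5}$)
$- \frac{1205}{E{\left(-2 \right)}} - \frac{215}{d} = - \frac{1205}{\left(-2\right)^{2}} - \frac{215}{\frac{3903800}{27}} = - \frac{1205}{4} - \frac{1161}{780760} = - \frac{235205111}{780760}$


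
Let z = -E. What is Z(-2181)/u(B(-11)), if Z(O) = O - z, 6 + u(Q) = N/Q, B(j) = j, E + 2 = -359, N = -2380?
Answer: -13981/1157 ≈ -12.084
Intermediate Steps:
E = -361 (E = -2 - 359 = -361)
u(Q) = -6 - 2380/Q
z = 361 (z = -1*(-361) = 361)
Z(O) = -361 + O (Z(O) = O - 1*361 = O - 361 = -361 + O)
Z(-2181)/u(B(-11)) = (-361 - 2181)/(-6 - 2380/(-11)) = -2542/(-6 - 2380*(-1/11)) = -2542/(-6 + 2380/11) = -2542/2314/11 = -2542*11/2314 = -13981/1157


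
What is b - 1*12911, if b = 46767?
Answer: 33856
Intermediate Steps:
b - 1*12911 = 46767 - 1*12911 = 46767 - 12911 = 33856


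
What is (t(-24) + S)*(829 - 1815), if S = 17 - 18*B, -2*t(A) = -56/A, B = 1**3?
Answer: 6409/3 ≈ 2136.3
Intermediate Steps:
B = 1
t(A) = 28/A (t(A) = -(-28)/A = 28/A)
S = -1 (S = 17 - 18*1 = 17 - 18 = -1)
(t(-24) + S)*(829 - 1815) = (28/(-24) - 1)*(829 - 1815) = (28*(-1/24) - 1)*(-986) = (-7/6 - 1)*(-986) = -13/6*(-986) = 6409/3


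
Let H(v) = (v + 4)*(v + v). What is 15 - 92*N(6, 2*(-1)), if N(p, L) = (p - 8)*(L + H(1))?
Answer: 1487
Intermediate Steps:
H(v) = 2*v*(4 + v) (H(v) = (4 + v)*(2*v) = 2*v*(4 + v))
N(p, L) = (-8 + p)*(10 + L) (N(p, L) = (p - 8)*(L + 2*1*(4 + 1)) = (-8 + p)*(L + 2*1*5) = (-8 + p)*(L + 10) = (-8 + p)*(10 + L))
15 - 92*N(6, 2*(-1)) = 15 - 92*(-80 - 16*(-1) + 10*6 + (2*(-1))*6) = 15 - 92*(-80 - 8*(-2) + 60 - 2*6) = 15 - 92*(-80 + 16 + 60 - 12) = 15 - 92*(-16) = 15 + 1472 = 1487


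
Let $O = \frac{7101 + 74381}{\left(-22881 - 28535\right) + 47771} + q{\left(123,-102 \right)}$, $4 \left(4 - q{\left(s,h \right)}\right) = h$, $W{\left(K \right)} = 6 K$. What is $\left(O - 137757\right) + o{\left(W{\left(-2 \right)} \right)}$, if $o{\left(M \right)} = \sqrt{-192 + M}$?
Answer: $- \frac{1004196439}{7290} + 2 i \sqrt{51} \approx -1.3775 \cdot 10^{5} + 14.283 i$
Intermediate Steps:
$q{\left(s,h \right)} = 4 - \frac{h}{4}$
$O = \frac{52091}{7290}$ ($O = \frac{7101 + 74381}{\left(-22881 - 28535\right) + 47771} + \left(4 - - \frac{51}{2}\right) = \frac{81482}{-51416 + 47771} + \left(4 + \frac{51}{2}\right) = \frac{81482}{-3645} + \frac{59}{2} = 81482 \left(- \frac{1}{3645}\right) + \frac{59}{2} = - \frac{81482}{3645} + \frac{59}{2} = \frac{52091}{7290} \approx 7.1455$)
$\left(O - 137757\right) + o{\left(W{\left(-2 \right)} \right)} = \left(\frac{52091}{7290} - 137757\right) + \sqrt{-192 + 6 \left(-2\right)} = - \frac{1004196439}{7290} + \sqrt{-192 - 12} = - \frac{1004196439}{7290} + \sqrt{-204} = - \frac{1004196439}{7290} + 2 i \sqrt{51}$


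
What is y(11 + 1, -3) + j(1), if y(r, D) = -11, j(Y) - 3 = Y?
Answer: -7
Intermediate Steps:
j(Y) = 3 + Y
y(11 + 1, -3) + j(1) = -11 + (3 + 1) = -11 + 4 = -7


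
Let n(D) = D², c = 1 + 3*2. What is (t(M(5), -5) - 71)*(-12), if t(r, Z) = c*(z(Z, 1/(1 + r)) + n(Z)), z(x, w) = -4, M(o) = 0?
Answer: -912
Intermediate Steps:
c = 7 (c = 1 + 6 = 7)
t(r, Z) = -28 + 7*Z² (t(r, Z) = 7*(-4 + Z²) = -28 + 7*Z²)
(t(M(5), -5) - 71)*(-12) = ((-28 + 7*(-5)²) - 71)*(-12) = ((-28 + 7*25) - 71)*(-12) = ((-28 + 175) - 71)*(-12) = (147 - 71)*(-12) = 76*(-12) = -912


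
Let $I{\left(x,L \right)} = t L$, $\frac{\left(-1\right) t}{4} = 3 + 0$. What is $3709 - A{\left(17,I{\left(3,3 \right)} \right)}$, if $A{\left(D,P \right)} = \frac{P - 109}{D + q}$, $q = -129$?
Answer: $\frac{415263}{112} \approx 3707.7$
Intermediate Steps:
$t = -12$ ($t = - 4 \left(3 + 0\right) = \left(-4\right) 3 = -12$)
$I{\left(x,L \right)} = - 12 L$
$A{\left(D,P \right)} = \frac{-109 + P}{-129 + D}$ ($A{\left(D,P \right)} = \frac{P - 109}{D - 129} = \frac{-109 + P}{-129 + D}$)
$3709 - A{\left(17,I{\left(3,3 \right)} \right)} = 3709 - \frac{-109 - 36}{-129 + 17} = 3709 - \frac{-109 - 36}{-112} = 3709 - \left(- \frac{1}{112}\right) \left(-145\right) = 3709 - \frac{145}{112} = \frac{415263}{112}$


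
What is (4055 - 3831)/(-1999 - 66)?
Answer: -32/295 ≈ -0.10847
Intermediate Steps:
(4055 - 3831)/(-1999 - 66) = 224/(-2065) = 224*(-1/2065) = -32/295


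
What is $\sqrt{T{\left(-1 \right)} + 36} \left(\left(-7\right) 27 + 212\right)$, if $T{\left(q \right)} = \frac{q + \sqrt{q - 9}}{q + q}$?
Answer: $\frac{23 \sqrt{146 - 2 i \sqrt{10}}}{2} \approx 138.99 - 3.009 i$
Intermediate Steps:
$T{\left(q \right)} = \frac{q + \sqrt{-9 + q}}{2 q}$
$\sqrt{T{\left(-1 \right)} + 36} \left(\left(-7\right) 27 + 212\right) = \sqrt{\frac{-1 + \sqrt{-9 - 1}}{2 \left(-1\right)} + 36} \left(\left(-7\right) 27 + 212\right) = \sqrt{\frac{1}{2} \left(-1\right) \left(-1 + \sqrt{-10}\right) + 36} \left(-189 + 212\right) = \sqrt{\frac{1}{2} \left(-1\right) \left(-1 + i \sqrt{10}\right) + 36} \cdot 23 = \sqrt{\left(\frac{1}{2} - \frac{i \sqrt{10}}{2}\right) + 36} \cdot 23 = \sqrt{\frac{73}{2} - \frac{i \sqrt{10}}{2}} \cdot 23 = 23 \sqrt{\frac{73}{2} - \frac{i \sqrt{10}}{2}}$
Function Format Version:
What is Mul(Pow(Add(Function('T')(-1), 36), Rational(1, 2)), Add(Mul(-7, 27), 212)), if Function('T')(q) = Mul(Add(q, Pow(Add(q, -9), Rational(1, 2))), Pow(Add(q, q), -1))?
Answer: Mul(Rational(23, 2), Pow(Add(146, Mul(-2, I, Pow(10, Rational(1, 2)))), Rational(1, 2))) ≈ Add(138.99, Mul(-3.0090, I))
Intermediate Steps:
Function('T')(q) = Mul(Rational(1, 2), Pow(q, -1), Add(q, Pow(Add(-9, q), Rational(1, 2)))) (Function('T')(q) = Mul(Add(q, Pow(Add(-9, q), Rational(1, 2))), Pow(Mul(2, q), -1)) = Mul(Add(q, Pow(Add(-9, q), Rational(1, 2))), Mul(Rational(1, 2), Pow(q, -1))) = Mul(Rational(1, 2), Pow(q, -1), Add(q, Pow(Add(-9, q), Rational(1, 2)))))
Mul(Pow(Add(Function('T')(-1), 36), Rational(1, 2)), Add(Mul(-7, 27), 212)) = Mul(Pow(Add(Mul(Rational(1, 2), Pow(-1, -1), Add(-1, Pow(Add(-9, -1), Rational(1, 2)))), 36), Rational(1, 2)), Add(Mul(-7, 27), 212)) = Mul(Pow(Add(Mul(Rational(1, 2), -1, Add(-1, Pow(-10, Rational(1, 2)))), 36), Rational(1, 2)), Add(-189, 212)) = Mul(Pow(Add(Mul(Rational(1, 2), -1, Add(-1, Mul(I, Pow(10, Rational(1, 2))))), 36), Rational(1, 2)), 23) = Mul(Pow(Add(Add(Rational(1, 2), Mul(Rational(-1, 2), I, Pow(10, Rational(1, 2)))), 36), Rational(1, 2)), 23) = Mul(Pow(Add(Rational(73, 2), Mul(Rational(-1, 2), I, Pow(10, Rational(1, 2)))), Rational(1, 2)), 23) = Mul(23, Pow(Add(Rational(73, 2), Mul(Rational(-1, 2), I, Pow(10, Rational(1, 2)))), Rational(1, 2)))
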